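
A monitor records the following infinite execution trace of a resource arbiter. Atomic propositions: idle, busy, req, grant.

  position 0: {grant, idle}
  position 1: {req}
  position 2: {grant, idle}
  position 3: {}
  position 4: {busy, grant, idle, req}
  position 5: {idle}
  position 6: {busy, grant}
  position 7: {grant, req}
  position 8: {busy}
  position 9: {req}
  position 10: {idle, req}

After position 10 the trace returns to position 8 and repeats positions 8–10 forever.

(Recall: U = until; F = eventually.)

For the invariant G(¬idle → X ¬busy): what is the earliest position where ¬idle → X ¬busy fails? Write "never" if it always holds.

Check ¬idle → X ¬busy at each position in order: 0 ✓, 1 ✓, 2 ✓.
At position 3 the labels are {} and the next position 4 has {busy, grant, idle, req}, so ¬idle → X ¬busy is false there. This is the first violation.

3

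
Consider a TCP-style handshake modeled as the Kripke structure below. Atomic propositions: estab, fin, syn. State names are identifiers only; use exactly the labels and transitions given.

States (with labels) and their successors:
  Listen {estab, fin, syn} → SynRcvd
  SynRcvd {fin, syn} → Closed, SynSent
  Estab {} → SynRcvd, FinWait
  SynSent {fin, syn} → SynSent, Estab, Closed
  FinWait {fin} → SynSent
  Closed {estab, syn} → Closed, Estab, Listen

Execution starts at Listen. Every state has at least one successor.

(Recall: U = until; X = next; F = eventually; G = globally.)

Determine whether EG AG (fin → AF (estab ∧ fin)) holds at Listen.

States satisfying AG (fin → AF (estab ∧ fin)): ∅.
States satisfying EG AG (fin → AF (estab ∧ fin)): ∅.
No suitable path/successor from Listen witnesses the formula.
Listen ∉ Sat(EG AG (fin → AF (estab ∧ fin))).

Does not hold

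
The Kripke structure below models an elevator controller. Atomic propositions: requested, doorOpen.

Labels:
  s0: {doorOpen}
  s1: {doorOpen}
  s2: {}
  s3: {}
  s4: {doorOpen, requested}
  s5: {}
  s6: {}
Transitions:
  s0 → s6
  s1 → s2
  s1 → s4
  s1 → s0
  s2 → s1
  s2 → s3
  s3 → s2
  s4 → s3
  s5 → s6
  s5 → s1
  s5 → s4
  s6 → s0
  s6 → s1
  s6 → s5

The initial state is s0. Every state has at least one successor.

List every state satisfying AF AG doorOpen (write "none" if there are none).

States satisfying AG doorOpen: ∅.
States satisfying AF AG doorOpen: ∅.

none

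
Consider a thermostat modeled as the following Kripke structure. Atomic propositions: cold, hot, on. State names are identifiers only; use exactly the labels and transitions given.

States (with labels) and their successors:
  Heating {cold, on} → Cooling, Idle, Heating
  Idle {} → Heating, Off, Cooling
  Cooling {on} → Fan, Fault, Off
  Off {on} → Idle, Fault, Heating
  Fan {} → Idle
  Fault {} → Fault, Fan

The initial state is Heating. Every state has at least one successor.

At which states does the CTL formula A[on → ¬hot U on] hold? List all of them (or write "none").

{Heating, Idle, Cooling, Off, Fan}

States satisfying on → ¬hot: {Heating, Idle, Cooling, Off, Fan, Fault}.
States satisfying on: {Heating, Cooling, Off}.
States satisfying A[on → ¬hot U on]: {Heating, Idle, Cooling, Off, Fan}.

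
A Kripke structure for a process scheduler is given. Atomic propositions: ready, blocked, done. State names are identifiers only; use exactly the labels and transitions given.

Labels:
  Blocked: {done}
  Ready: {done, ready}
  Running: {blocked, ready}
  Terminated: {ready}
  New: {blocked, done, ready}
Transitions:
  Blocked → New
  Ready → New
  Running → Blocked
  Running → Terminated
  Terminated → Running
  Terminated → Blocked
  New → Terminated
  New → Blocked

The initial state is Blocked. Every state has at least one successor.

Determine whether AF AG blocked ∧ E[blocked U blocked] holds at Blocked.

Violated

States satisfying AG blocked: ∅.
States satisfying AF AG blocked: ∅.
States satisfying blocked: {Running, New}.
States satisfying E[blocked U blocked]: {Running, New}.
States satisfying AF AG blocked ∧ E[blocked U blocked]: ∅.
Blocked ∉ Sat(AF AG blocked ∧ E[blocked U blocked]).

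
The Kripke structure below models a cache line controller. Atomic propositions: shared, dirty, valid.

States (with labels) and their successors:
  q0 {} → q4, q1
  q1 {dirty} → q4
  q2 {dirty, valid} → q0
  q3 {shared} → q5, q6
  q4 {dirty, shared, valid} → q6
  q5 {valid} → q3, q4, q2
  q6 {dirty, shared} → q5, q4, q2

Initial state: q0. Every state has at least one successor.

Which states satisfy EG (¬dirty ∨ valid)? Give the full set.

States satisfying ¬dirty ∨ valid: {q0, q2, q3, q4, q5}.
States satisfying EG (¬dirty ∨ valid): {q3, q5}.

{q3, q5}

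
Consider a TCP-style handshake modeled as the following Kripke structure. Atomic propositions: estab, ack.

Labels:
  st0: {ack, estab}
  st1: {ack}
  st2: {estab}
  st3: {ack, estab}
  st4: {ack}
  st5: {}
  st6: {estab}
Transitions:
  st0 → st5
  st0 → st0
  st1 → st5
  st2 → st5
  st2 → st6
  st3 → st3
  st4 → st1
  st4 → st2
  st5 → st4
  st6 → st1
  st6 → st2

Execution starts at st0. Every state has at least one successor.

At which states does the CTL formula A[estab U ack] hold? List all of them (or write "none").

{st0, st1, st3, st4}

States satisfying estab: {st0, st2, st3, st6}.
States satisfying ack: {st0, st1, st3, st4}.
States satisfying A[estab U ack]: {st0, st1, st3, st4}.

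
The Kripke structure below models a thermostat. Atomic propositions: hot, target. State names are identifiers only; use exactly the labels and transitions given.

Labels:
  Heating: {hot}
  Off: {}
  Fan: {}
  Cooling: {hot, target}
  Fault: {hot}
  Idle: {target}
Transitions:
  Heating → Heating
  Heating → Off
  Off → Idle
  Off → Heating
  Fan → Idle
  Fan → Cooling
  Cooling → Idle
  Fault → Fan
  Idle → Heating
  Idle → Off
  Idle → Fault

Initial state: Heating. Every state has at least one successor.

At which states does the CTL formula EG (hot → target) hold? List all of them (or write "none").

States satisfying hot → target: {Off, Fan, Cooling, Idle}.
States satisfying EG (hot → target): {Off, Fan, Cooling, Idle}.

{Off, Fan, Cooling, Idle}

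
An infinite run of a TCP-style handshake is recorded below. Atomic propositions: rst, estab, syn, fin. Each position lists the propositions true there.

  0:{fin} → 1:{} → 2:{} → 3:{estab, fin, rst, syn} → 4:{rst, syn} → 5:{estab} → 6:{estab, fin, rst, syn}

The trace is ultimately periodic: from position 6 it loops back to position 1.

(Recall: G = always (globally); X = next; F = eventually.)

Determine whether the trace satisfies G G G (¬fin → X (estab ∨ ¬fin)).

G G (¬fin → X (estab ∨ ¬fin)) holds at every position 0..6, and those are all positions ever visited, so G G G (¬fin → X (estab ∨ ¬fin)) holds.

Holds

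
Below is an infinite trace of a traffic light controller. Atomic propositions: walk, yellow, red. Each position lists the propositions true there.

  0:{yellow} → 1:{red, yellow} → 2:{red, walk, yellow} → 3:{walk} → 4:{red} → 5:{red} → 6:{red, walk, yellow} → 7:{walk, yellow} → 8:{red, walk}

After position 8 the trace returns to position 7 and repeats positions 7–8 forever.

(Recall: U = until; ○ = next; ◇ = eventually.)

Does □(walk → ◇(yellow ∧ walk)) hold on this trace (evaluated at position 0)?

walk → ◇(yellow ∧ walk) holds at every position 0..8, and those are all positions ever visited, so □(walk → ◇(yellow ∧ walk)) holds.
Positions where walk holds: 2, 3, 6, 7, 8.
Check ◇(yellow ∧ walk) at each: 2→ok, 3→ok, 6→ok, 7→ok, 8→ok.

Yes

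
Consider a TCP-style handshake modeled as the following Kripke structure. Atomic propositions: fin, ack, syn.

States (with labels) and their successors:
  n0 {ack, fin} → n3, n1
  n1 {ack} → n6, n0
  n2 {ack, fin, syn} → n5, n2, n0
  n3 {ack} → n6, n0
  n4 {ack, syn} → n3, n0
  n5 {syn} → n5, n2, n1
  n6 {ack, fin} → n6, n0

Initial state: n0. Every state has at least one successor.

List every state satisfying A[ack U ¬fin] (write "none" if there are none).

States satisfying ack: {n0, n1, n2, n3, n4, n6}.
States satisfying ¬fin: {n1, n3, n4, n5}.
States satisfying A[ack U ¬fin]: {n0, n1, n3, n4, n5}.

{n0, n1, n3, n4, n5}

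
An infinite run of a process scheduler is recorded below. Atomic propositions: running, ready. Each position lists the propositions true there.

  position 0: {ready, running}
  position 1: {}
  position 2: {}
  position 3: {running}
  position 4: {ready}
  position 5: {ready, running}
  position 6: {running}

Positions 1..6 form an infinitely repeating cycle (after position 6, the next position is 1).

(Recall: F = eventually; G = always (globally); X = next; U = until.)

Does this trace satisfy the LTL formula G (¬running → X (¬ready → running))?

No

¬running → X (¬ready → running) must hold at every position from 0 onward. It fails at position 1, so G (¬running → X (¬ready → running)) is false.
Positions where ¬running holds: 1, 2, 4.
Check X (¬ready → running) at each: 1→fails, 2→ok, 4→ok.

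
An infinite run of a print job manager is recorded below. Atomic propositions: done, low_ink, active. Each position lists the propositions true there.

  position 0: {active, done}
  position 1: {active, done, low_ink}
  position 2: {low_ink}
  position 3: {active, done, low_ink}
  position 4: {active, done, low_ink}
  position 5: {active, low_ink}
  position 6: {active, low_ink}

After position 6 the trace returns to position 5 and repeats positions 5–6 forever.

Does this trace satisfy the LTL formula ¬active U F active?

Walking from position 0: F active first holds at position 0, and ¬active holds at every earlier position along the way, so ¬active U F active holds.

Satisfied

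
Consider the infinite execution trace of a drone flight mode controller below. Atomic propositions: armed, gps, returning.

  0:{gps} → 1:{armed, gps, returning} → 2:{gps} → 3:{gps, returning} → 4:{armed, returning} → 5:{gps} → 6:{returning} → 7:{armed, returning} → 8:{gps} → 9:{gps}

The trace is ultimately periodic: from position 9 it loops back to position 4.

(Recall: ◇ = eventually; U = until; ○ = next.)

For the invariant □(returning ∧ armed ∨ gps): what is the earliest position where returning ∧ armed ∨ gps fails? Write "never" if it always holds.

Check returning ∧ armed ∨ gps at each position in order: 0 ✓, 1 ✓, 2 ✓, 3 ✓, 4 ✓, 5 ✓.
At position 6 the labels are {returning}, so returning ∧ armed ∨ gps is false there. This is the first violation.

6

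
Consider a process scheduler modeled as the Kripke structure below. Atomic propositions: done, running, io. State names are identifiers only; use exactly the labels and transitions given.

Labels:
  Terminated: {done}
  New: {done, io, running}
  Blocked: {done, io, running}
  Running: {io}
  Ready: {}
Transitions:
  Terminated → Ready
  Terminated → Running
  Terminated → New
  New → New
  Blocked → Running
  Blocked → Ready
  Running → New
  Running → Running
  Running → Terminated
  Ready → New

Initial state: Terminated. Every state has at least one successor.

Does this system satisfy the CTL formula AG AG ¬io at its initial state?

States satisfying AG ¬io: ∅.
States satisfying AG AG ¬io: ∅.
New is reachable from Terminated and violates AG ¬io, so AG fails at Terminated.
Terminated ∉ Sat(AG AG ¬io).

No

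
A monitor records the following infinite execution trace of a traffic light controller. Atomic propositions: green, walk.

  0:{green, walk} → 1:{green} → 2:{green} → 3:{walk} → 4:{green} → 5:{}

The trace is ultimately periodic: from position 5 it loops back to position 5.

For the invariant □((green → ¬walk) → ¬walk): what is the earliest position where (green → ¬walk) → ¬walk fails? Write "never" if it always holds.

3

Check (green → ¬walk) → ¬walk at each position in order: 0 ✓, 1 ✓, 2 ✓.
At position 3 the labels are {walk}, so (green → ¬walk) → ¬walk is false there. This is the first violation.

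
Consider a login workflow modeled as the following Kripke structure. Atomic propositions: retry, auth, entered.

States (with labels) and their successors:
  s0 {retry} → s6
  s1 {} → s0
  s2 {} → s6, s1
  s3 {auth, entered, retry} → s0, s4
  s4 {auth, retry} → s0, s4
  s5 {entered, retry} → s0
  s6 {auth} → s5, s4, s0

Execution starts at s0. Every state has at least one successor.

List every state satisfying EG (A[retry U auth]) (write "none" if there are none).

{s0, s3, s4, s5, s6}

States satisfying A[retry U auth]: {s0, s3, s4, s5, s6}.
States satisfying EG (A[retry U auth]): {s0, s3, s4, s5, s6}.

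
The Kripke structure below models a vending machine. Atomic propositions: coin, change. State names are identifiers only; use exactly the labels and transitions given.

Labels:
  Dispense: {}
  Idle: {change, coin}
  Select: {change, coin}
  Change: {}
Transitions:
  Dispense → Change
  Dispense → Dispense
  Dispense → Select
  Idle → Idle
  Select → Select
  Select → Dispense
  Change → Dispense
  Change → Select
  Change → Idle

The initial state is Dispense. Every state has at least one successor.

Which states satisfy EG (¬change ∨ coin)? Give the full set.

States satisfying ¬change ∨ coin: {Dispense, Idle, Select, Change}.
States satisfying EG (¬change ∨ coin): {Dispense, Idle, Select, Change}.

{Dispense, Idle, Select, Change}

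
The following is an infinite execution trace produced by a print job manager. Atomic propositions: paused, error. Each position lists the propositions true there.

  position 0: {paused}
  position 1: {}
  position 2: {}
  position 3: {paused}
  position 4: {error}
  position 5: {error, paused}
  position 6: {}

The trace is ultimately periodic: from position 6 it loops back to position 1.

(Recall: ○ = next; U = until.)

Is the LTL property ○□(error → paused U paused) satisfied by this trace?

Does not hold

The position after 0 is 1; □(error → paused U paused) is false there.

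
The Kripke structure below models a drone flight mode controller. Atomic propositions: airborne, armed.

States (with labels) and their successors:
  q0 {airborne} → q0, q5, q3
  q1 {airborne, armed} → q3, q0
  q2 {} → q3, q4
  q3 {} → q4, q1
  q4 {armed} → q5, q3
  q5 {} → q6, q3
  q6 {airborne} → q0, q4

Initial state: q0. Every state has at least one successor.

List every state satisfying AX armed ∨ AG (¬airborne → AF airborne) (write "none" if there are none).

{q3}

States satisfying armed: {q1, q4}.
States satisfying AX armed: {q3}.
States satisfying ¬airborne → AF airborne: {q0, q1, q6}.
States satisfying AG (¬airborne → AF airborne): ∅.
States satisfying AX armed ∨ AG (¬airborne → AF airborne): {q3}.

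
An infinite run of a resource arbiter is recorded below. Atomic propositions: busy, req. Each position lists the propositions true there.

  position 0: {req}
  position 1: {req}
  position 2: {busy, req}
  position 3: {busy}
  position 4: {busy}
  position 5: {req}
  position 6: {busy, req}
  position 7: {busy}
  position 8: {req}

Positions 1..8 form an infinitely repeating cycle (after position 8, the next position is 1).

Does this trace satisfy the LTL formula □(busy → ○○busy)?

No

busy → ○○busy must hold at every position from 0 onward. It fails at position 3, so □(busy → ○○busy) is false.
Positions where busy holds: 2, 3, 4, 6, 7.
Check ○○busy at each: 2→ok, 3→fails, 4→ok, 6→fails, 7→fails.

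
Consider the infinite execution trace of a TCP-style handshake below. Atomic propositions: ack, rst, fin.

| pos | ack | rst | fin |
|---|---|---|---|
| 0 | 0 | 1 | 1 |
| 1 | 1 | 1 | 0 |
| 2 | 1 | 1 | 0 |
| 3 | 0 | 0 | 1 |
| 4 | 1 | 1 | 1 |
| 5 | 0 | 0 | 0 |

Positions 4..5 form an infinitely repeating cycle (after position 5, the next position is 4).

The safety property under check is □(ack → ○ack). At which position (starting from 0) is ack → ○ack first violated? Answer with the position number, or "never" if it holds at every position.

Check ack → ○ack at each position in order: 0 ✓, 1 ✓.
At position 2 the labels are {ack, rst} and the next position 3 has {fin}, so ack → ○ack is false there. This is the first violation.

2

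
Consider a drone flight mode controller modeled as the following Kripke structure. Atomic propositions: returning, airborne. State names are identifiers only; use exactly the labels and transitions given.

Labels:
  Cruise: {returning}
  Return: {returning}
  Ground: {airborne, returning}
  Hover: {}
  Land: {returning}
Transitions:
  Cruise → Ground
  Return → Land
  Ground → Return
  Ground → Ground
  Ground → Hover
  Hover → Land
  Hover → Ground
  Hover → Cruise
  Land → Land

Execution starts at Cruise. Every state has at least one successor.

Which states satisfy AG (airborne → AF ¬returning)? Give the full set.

States satisfying airborne → AF ¬returning: {Cruise, Return, Hover, Land}.
States satisfying AG (airborne → AF ¬returning): {Return, Land}.

{Return, Land}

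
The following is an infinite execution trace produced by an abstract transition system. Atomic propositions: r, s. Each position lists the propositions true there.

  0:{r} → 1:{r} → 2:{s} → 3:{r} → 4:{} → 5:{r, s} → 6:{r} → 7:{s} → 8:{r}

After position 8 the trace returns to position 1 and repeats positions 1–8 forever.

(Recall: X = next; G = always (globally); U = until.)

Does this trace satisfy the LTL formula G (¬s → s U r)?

Violated

¬s → s U r must hold at every position from 0 onward. It fails at position 4, so G (¬s → s U r) is false.
Positions where ¬s holds: 0, 1, 3, 4, 6, 8.
Check s U r at each: 0→ok, 1→ok, 3→ok, 4→fails, 6→ok, 8→ok.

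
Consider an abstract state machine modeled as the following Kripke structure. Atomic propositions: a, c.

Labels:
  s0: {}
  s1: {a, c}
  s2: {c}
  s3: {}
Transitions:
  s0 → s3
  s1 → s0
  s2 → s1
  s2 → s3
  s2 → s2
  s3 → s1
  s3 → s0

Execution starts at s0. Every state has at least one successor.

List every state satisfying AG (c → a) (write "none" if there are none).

{s0, s1, s3}

States satisfying c → a: {s0, s1, s3}.
States satisfying AG (c → a): {s0, s1, s3}.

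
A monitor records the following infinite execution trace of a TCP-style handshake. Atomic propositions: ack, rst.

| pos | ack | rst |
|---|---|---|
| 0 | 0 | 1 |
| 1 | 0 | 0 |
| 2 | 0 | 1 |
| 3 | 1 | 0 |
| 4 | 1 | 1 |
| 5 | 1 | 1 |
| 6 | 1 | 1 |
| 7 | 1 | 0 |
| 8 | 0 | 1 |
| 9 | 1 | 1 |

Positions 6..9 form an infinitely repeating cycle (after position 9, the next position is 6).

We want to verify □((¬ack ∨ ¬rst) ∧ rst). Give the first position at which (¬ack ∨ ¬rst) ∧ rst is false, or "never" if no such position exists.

Check (¬ack ∨ ¬rst) ∧ rst at each position in order: 0 ✓.
At position 1 the labels are {}, so (¬ack ∨ ¬rst) ∧ rst is false there. This is the first violation.

1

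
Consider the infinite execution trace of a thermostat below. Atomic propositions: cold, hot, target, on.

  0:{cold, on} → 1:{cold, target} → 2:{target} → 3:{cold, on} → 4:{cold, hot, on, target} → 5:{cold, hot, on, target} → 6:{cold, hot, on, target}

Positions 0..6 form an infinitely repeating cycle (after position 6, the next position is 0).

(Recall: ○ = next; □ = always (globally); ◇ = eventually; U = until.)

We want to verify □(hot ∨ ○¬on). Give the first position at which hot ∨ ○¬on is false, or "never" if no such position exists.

Check hot ∨ ○¬on at each position in order: 0 ✓, 1 ✓.
At position 2 the labels are {target} and the next position 3 has {cold, on}, so hot ∨ ○¬on is false there. This is the first violation.

2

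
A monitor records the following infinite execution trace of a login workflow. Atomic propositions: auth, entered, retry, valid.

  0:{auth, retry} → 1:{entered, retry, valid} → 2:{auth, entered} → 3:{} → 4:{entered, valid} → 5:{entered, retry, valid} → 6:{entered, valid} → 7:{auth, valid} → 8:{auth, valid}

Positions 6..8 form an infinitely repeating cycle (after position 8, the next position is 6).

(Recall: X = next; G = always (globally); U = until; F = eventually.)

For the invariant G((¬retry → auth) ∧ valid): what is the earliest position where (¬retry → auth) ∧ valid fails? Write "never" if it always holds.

0

At position 0 the labels are {auth, retry}, so (¬retry → auth) ∧ valid is false there. This is the first violation.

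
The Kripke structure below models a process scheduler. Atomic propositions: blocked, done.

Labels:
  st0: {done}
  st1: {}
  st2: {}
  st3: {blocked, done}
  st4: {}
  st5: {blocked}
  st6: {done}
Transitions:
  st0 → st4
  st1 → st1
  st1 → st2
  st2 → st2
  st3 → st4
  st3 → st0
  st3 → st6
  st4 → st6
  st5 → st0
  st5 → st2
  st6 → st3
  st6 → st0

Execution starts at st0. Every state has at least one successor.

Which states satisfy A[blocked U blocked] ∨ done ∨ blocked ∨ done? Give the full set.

States satisfying blocked: {st3, st5}.
States satisfying A[blocked U blocked]: {st3, st5}.
States satisfying blocked ∨ done: {st0, st3, st5, st6}.
States satisfying done ∨ blocked ∨ done: {st0, st3, st5, st6}.
States satisfying A[blocked U blocked] ∨ done ∨ blocked ∨ done: {st0, st3, st5, st6}.

{st0, st3, st5, st6}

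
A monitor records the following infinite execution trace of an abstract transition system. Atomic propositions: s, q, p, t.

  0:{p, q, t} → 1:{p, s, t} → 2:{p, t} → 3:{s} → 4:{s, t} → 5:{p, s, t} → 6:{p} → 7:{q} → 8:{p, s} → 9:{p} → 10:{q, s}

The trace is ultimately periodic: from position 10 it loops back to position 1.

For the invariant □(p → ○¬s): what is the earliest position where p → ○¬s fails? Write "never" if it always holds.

At position 0 the labels are {p, q, t} and the next position 1 has {p, s, t}, so p → ○¬s is false there. This is the first violation.

0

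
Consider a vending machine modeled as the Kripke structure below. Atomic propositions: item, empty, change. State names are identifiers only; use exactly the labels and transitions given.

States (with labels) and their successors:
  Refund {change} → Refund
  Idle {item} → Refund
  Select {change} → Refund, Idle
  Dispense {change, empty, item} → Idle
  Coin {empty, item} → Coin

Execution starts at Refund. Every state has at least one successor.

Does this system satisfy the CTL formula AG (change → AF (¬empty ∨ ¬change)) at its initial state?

States satisfying change → AF (¬empty ∨ ¬change): {Refund, Idle, Select, Dispense, Coin}.
States satisfying AG (change → AF (¬empty ∨ ¬change)): {Refund, Idle, Select, Dispense, Coin}.
Every state reachable from Refund satisfies change → AF (¬empty ∨ ¬change).
Refund ∈ Sat(AG (change → AF (¬empty ∨ ¬change))).

Yes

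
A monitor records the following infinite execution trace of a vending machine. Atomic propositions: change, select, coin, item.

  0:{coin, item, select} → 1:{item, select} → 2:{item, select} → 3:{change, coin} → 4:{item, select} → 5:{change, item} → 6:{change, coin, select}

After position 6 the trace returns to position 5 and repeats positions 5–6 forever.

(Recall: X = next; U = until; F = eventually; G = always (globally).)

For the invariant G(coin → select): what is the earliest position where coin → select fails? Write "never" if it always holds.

3

Check coin → select at each position in order: 0 ✓, 1 ✓, 2 ✓.
At position 3 the labels are {change, coin}, so coin → select is false there. This is the first violation.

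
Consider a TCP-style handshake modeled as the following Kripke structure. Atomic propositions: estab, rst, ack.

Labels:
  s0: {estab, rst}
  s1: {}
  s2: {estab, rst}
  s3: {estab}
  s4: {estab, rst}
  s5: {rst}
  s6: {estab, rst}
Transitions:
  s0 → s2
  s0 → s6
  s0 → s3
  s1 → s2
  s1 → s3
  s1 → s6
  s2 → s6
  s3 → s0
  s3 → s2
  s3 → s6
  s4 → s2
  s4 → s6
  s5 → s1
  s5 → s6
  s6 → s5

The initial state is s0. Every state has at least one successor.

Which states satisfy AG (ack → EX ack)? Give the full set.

States satisfying ack → EX ack: {s0, s1, s2, s3, s4, s5, s6}.
States satisfying AG (ack → EX ack): {s0, s1, s2, s3, s4, s5, s6}.

{s0, s1, s2, s3, s4, s5, s6}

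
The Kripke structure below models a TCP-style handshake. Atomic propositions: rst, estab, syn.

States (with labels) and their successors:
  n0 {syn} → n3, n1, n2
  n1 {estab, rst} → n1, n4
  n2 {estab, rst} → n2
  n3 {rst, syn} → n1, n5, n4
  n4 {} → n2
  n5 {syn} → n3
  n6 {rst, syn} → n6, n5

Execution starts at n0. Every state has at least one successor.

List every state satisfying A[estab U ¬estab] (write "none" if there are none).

States satisfying estab: {n1, n2}.
States satisfying ¬estab: {n0, n3, n4, n5, n6}.
States satisfying A[estab U ¬estab]: {n0, n3, n4, n5, n6}.

{n0, n3, n4, n5, n6}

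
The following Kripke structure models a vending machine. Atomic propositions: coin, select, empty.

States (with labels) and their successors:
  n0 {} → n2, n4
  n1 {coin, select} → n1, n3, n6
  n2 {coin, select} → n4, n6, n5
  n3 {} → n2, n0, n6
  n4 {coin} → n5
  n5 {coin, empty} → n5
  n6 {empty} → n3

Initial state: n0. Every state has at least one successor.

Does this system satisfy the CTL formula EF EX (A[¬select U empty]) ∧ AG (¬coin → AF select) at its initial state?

Violated

States satisfying EX (A[¬select U empty]): {n0, n1, n2, n3, n4, n5}.
States satisfying EF EX (A[¬select U empty]): {n0, n1, n2, n3, n4, n5, n6}.
States satisfying ¬coin → AF select: {n1, n2, n4, n5}.
States satisfying AG (¬coin → AF select): {n4, n5}.
States satisfying EF EX (A[¬select U empty]) ∧ AG (¬coin → AF select): {n4, n5}.
n0 ∉ Sat(EF EX (A[¬select U empty]) ∧ AG (¬coin → AF select)).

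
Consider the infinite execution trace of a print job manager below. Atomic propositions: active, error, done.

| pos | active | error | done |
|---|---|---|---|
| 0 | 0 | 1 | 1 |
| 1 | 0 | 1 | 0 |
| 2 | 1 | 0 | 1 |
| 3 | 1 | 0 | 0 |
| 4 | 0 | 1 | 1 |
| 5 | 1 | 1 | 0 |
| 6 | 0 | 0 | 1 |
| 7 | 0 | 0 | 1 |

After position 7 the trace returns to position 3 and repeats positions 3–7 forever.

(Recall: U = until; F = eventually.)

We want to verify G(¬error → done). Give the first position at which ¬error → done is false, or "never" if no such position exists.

Check ¬error → done at each position in order: 0 ✓, 1 ✓, 2 ✓.
At position 3 the labels are {active}, so ¬error → done is false there. This is the first violation.

3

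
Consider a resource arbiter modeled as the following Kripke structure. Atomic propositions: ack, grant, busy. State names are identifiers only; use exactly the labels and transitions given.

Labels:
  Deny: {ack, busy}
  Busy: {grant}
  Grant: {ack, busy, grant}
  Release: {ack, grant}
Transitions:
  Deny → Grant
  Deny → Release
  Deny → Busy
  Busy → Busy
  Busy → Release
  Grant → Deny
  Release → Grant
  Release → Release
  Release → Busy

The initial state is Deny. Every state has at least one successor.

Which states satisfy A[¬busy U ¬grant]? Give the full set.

States satisfying ¬busy: {Busy, Release}.
States satisfying ¬grant: {Deny}.
States satisfying A[¬busy U ¬grant]: {Deny}.

{Deny}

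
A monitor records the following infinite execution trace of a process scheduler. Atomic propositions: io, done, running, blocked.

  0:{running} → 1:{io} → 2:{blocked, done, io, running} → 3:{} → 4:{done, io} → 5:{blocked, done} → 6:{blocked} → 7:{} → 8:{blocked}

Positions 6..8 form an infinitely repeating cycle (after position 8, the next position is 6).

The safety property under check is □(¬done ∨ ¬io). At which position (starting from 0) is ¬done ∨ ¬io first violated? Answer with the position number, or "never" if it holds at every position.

2

Check ¬done ∨ ¬io at each position in order: 0 ✓, 1 ✓.
At position 2 the labels are {blocked, done, io, running}, so ¬done ∨ ¬io is false there. This is the first violation.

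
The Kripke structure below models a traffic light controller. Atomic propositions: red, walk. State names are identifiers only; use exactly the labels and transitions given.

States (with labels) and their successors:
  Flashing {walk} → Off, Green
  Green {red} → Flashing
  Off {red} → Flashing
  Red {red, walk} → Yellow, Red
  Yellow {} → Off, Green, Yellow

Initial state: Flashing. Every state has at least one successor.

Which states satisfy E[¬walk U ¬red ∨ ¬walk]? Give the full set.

States satisfying ¬walk: {Green, Off, Yellow}.
States satisfying ¬red ∨ ¬walk: {Flashing, Green, Off, Yellow}.
States satisfying E[¬walk U ¬red ∨ ¬walk]: {Flashing, Green, Off, Yellow}.

{Flashing, Green, Off, Yellow}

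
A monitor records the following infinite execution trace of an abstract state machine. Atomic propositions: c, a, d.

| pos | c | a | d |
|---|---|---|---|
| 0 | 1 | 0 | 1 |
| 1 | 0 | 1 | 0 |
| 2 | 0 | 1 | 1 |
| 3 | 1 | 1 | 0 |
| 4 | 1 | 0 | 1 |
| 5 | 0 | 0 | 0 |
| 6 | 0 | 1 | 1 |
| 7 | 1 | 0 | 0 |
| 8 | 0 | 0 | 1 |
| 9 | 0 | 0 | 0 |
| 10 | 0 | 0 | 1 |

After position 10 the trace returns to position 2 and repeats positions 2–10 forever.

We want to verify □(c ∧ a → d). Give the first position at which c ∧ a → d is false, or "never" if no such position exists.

3

Check c ∧ a → d at each position in order: 0 ✓, 1 ✓, 2 ✓.
At position 3 the labels are {a, c}, so c ∧ a → d is false there. This is the first violation.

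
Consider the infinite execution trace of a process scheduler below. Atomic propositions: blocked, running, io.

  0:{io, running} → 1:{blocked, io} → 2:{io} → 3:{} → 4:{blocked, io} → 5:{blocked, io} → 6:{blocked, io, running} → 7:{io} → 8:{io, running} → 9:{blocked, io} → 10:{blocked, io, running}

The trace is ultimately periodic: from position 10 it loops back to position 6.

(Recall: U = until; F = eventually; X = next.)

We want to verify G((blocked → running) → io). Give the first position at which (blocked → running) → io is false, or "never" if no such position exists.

3

Check (blocked → running) → io at each position in order: 0 ✓, 1 ✓, 2 ✓.
At position 3 the labels are {}, so (blocked → running) → io is false there. This is the first violation.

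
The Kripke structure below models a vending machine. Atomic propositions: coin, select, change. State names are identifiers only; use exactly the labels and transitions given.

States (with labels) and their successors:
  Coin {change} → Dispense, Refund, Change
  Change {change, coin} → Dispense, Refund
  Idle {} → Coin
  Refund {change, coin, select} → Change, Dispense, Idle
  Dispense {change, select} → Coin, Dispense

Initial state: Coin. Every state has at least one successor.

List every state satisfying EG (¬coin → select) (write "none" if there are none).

States satisfying ¬coin → select: {Change, Refund, Dispense}.
States satisfying EG (¬coin → select): {Change, Refund, Dispense}.

{Change, Refund, Dispense}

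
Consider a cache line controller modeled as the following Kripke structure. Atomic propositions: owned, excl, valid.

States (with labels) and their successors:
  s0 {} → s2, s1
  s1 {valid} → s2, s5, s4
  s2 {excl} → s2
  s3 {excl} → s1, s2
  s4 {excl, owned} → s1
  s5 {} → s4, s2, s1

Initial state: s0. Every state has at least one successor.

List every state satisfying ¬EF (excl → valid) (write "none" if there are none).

States satisfying excl → valid: {s0, s1, s5}.
States satisfying EF (excl → valid): {s0, s1, s3, s4, s5}.
States satisfying ¬EF (excl → valid): {s2}.

{s2}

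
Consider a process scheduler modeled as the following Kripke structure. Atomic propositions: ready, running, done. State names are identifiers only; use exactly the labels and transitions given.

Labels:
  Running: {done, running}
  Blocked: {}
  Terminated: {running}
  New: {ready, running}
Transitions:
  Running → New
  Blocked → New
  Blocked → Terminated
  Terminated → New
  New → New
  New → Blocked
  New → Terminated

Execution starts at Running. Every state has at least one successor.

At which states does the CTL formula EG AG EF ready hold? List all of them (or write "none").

States satisfying AG EF ready: {Running, Blocked, Terminated, New}.
States satisfying EG AG EF ready: {Running, Blocked, Terminated, New}.

{Running, Blocked, Terminated, New}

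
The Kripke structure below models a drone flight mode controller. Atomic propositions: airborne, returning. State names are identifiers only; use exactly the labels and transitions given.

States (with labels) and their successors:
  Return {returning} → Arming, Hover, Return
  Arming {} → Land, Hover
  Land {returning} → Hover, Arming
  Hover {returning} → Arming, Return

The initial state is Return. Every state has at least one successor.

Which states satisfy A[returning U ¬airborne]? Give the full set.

{Return, Arming, Land, Hover}

States satisfying returning: {Return, Land, Hover}.
States satisfying ¬airborne: {Return, Arming, Land, Hover}.
States satisfying A[returning U ¬airborne]: {Return, Arming, Land, Hover}.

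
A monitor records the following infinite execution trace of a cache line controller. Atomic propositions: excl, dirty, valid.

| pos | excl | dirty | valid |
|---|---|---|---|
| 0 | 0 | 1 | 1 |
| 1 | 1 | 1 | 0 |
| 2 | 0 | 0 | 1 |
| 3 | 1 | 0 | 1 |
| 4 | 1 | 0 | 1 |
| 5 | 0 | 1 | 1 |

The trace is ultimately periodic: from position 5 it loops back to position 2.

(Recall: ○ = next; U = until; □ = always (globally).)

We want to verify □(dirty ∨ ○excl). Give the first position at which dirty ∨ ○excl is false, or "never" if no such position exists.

4

Check dirty ∨ ○excl at each position in order: 0 ✓, 1 ✓, 2 ✓, 3 ✓.
At position 4 the labels are {excl, valid} and the next position 5 has {dirty, valid}, so dirty ∨ ○excl is false there. This is the first violation.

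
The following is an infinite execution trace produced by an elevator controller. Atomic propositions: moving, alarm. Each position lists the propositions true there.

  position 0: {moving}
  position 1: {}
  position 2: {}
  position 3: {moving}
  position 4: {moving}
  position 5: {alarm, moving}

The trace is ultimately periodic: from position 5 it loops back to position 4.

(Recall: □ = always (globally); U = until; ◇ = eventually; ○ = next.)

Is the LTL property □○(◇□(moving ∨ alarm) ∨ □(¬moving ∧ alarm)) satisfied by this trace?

○(◇□(moving ∨ alarm) ∨ □(¬moving ∧ alarm)) holds at every position 0..5, and those are all positions ever visited, so □○(◇□(moving ∨ alarm) ∨ □(¬moving ∧ alarm)) holds.

Satisfied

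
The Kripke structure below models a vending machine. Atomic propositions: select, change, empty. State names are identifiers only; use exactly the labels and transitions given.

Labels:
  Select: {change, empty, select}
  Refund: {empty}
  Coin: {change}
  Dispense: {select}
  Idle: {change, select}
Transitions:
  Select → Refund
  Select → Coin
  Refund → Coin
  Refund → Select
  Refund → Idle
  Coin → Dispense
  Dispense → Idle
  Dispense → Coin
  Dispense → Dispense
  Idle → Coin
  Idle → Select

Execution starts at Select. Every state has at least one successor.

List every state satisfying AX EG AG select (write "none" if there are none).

none

States satisfying EG AG select: ∅.
States satisfying AX EG AG select: ∅.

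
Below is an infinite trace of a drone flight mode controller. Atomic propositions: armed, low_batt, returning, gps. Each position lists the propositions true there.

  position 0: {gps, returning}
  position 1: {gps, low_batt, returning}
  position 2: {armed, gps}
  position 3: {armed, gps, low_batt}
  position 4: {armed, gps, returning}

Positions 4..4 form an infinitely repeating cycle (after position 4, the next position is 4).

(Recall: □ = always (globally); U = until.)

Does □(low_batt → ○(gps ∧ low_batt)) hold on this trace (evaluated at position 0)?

Violated

low_batt → ○(gps ∧ low_batt) must hold at every position from 0 onward. It fails at position 1, so □(low_batt → ○(gps ∧ low_batt)) is false.
Positions where low_batt holds: 1, 3.
Check ○(gps ∧ low_batt) at each: 1→fails, 3→fails.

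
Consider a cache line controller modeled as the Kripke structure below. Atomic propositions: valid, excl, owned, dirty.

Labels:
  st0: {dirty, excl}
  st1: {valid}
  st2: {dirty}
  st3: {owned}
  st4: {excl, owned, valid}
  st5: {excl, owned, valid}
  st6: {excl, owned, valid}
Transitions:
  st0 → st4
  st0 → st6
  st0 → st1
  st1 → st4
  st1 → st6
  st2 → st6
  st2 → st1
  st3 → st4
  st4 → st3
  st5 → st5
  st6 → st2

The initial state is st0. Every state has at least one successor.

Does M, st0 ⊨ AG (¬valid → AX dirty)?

Does not hold

States satisfying ¬valid → AX dirty: {st1, st4, st5, st6}.
States satisfying AG (¬valid → AX dirty): {st5}.
st0 is reachable from st0 and violates ¬valid → AX dirty, so AG fails at st0.
st0 ∉ Sat(AG (¬valid → AX dirty)).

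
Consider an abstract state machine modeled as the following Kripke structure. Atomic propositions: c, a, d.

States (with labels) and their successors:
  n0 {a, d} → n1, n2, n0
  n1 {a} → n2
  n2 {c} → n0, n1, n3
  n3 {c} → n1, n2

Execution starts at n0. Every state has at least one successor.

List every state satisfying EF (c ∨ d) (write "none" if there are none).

{n0, n1, n2, n3}

States satisfying c ∨ d: {n0, n2, n3}.
States satisfying EF (c ∨ d): {n0, n1, n2, n3}.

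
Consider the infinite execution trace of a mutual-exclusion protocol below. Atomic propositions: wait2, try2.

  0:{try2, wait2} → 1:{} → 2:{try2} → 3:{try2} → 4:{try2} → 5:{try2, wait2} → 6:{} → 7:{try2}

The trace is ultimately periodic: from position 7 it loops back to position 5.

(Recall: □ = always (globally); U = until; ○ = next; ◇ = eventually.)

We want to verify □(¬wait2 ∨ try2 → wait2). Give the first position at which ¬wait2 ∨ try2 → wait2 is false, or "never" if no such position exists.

Check ¬wait2 ∨ try2 → wait2 at each position in order: 0 ✓.
At position 1 the labels are {}, so ¬wait2 ∨ try2 → wait2 is false there. This is the first violation.

1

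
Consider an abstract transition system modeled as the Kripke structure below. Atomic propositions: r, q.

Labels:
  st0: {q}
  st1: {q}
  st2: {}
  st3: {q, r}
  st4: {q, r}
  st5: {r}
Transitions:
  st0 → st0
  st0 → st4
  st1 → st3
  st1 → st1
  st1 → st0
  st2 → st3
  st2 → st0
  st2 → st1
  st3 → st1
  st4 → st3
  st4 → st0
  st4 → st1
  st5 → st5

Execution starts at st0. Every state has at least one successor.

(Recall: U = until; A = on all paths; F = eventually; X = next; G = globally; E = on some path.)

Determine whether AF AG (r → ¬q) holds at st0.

No

States satisfying AG (r → ¬q): {st5}.
States satisfying AF AG (r → ¬q): {st5}.
There is a path from st0 along which AG (r → ¬q) never holds.
st0 ∉ Sat(AF AG (r → ¬q)).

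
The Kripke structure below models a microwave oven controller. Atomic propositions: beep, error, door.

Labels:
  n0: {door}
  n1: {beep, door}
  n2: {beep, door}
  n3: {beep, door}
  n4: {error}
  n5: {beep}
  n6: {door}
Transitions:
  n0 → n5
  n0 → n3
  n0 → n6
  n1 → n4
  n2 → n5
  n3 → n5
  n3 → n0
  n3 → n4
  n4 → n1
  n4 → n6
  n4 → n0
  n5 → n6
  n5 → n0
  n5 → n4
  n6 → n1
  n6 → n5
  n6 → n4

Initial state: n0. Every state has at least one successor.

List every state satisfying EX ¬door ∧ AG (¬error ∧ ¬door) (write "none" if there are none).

none

States satisfying ¬door: {n4, n5}.
States satisfying EX ¬door: {n0, n1, n2, n3, n5, n6}.
States satisfying ¬error ∧ ¬door: {n5}.
States satisfying AG (¬error ∧ ¬door): ∅.
States satisfying EX ¬door ∧ AG (¬error ∧ ¬door): ∅.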